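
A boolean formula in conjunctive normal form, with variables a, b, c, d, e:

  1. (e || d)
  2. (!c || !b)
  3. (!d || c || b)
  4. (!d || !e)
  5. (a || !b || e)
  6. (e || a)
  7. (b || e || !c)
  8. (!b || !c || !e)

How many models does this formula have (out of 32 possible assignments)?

7

The models are:
  a=F b=F c=F d=F e=T
  a=F b=F c=T d=F e=T
  a=F b=T c=F d=F e=T
  a=T b=F c=F d=F e=T
  a=T b=F c=T d=F e=T
  a=T b=T c=F d=F e=T
  a=T b=T c=F d=T e=F
Count: 7.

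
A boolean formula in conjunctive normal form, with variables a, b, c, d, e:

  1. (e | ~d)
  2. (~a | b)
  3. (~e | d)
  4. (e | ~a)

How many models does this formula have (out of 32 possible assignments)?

Split on e, then a.
  e=T, a=T: remaining (b,c,d) ∈ {(T,F,T); (T,T,T)} — 2.
  e=T, a=F: remaining (b,c,d) ∈ {(F,F,T); (F,T,T); (T,F,T); (T,T,T)} — 4.
  e=F, a=T: a clause becomes empty — 0.
  e=F, a=F: remaining (b,c,d) ∈ {(F,F,F); (F,T,F); (T,F,F); (T,T,F)} — 4.
Total: 2 + 4 + 0 + 4 = 10.

10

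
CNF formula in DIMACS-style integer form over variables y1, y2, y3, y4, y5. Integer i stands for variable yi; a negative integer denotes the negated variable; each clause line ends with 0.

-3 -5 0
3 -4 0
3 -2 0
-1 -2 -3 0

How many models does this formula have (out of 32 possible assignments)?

10

Split on y3, then y2.
  y3=T, y2=T: remaining (y1,y4,y5) ∈ {(F,F,F); (F,T,F)} — 2.
  y3=T, y2=F: remaining (y1,y4,y5) ∈ {(F,F,F); (F,T,F); (T,F,F); (T,T,F)} — 4.
  y3=F, y2=T: a clause becomes empty — 0.
  y3=F, y2=F: remaining (y1,y4,y5) ∈ {(F,F,F); (F,F,T); (T,F,F); (T,F,T)} — 4.
Total: 2 + 4 + 0 + 4 = 10.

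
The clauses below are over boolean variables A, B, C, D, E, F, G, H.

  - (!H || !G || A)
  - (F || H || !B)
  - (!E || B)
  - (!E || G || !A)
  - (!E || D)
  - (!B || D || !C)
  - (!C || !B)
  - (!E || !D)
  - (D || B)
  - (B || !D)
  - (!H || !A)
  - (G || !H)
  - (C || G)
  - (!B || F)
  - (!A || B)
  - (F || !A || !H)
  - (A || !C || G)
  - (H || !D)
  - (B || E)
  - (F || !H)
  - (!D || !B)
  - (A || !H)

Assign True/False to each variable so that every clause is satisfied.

A = False, B = True, C = False, D = False, E = False, F = True, G = True, H = False

Check each clause:
  1. (!G || !H || A) — !H is true.
  2. (H || !B || F) — F is true.
  3. (B || !E) — B is true.
  4. (!E || G || !A) — !E is true.
  5. (D || !E) — !E is true.
  6. (!B || !C || D) — !C is true.
  7. (!C || !B) — !C is true.
  8. (!D || !E) — !E is true.
  9. (B || D) — B is true.
  10. (!D || B) — B is true.
  11. (!H || !A) — !H is true.
  12. (G || !H) — !H is true.
  13. (C || G) — G is true.
  14. (F || !B) — F is true.
  15. (B || !A) — B is true.
  16. (!A || F || !H) — !H is true.
  17. (G || !C || A) — !C is true.
  18. (H || !D) — !D is true.
  19. (E || B) — B is true.
  20. (!H || F) — !H is true.
  21. (!B || !D) — !D is true.
  22. (!H || A) — !H is true.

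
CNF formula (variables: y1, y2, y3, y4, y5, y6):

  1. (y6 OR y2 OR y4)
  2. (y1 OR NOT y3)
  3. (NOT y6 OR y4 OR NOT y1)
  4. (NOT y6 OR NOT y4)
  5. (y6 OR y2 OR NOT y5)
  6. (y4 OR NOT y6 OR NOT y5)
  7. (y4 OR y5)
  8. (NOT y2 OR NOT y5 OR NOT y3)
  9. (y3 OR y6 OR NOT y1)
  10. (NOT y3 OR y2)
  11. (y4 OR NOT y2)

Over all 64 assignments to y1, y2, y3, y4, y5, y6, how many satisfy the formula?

4

The models are:
  y1=0 y2=0 y3=0 y4=1 y5=0 y6=0
  y1=0 y2=1 y3=0 y4=1 y5=0 y6=0
  y1=0 y2=1 y3=0 y4=1 y5=1 y6=0
  y1=1 y2=1 y3=1 y4=1 y5=0 y6=0
Count: 4.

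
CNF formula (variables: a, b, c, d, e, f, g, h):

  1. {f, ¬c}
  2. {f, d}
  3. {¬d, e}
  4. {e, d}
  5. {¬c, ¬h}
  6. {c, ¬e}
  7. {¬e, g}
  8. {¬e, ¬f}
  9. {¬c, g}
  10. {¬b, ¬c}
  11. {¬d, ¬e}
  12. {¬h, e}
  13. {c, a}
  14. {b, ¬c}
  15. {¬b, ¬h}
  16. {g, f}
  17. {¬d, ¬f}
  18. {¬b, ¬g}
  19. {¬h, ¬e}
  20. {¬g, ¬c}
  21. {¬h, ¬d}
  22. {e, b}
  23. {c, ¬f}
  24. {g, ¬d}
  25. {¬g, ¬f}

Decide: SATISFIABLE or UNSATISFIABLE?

UNSATISFIABLE

c = True:
  propagation gives f=True, h=False, e=False, d=False; an empty clause results — contradiction.
c = False:
  propagation gives e=False, d=False; an empty clause results — contradiction.
Every branch closes, so no satisfying assignment exists.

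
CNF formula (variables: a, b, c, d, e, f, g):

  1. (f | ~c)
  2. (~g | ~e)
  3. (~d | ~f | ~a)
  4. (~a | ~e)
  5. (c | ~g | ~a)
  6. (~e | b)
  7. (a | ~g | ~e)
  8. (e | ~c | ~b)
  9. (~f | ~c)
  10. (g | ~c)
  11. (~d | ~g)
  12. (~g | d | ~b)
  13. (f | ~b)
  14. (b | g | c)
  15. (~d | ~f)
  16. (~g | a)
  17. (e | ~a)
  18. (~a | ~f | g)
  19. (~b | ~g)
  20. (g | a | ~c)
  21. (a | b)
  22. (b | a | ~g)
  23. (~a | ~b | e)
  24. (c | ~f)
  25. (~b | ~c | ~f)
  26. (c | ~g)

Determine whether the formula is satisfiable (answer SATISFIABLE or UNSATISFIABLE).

UNSATISFIABLE

g = True:
  propagation gives e=False, d=False, b=False, a=True; an empty clause results — contradiction.
g = False:
  propagation gives c=False, b=True, f=True; an empty clause results — contradiction.
Every branch closes, so no satisfying assignment exists.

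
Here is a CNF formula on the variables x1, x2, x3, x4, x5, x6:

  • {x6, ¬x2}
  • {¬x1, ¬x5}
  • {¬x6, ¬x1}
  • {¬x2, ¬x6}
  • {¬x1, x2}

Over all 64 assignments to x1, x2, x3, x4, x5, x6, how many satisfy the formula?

Case analysis on x1 and x2:
  x1=T, x2=T: a clause becomes empty — 0.
  x1=T, x2=F: a clause becomes empty — 0.
  x1=F, x2=T: a clause becomes empty — 0.
  x1=F, x2=F: x3, x4, x5, x6 free → 2^4 = 16.
Total: 0 + 0 + 0 + 16 = 16.

16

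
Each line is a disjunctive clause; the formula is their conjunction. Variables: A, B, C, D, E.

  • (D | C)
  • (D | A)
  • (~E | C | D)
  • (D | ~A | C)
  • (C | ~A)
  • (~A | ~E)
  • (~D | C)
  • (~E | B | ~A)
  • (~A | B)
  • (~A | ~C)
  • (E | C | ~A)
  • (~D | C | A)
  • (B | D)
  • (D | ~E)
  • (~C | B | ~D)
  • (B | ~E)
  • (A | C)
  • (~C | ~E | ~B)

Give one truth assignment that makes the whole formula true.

Set A = False and propagate.
  then D is forced to True.
  then C is forced to True.
  then B is forced to True.
  then E is forced to False.
Every clause has at least one true literal under this assignment.
Check each clause:
  1. (C | D) — C is true.
  2. (D | A) — D is true.
  3. (C | ~E | D) — C is true.
  4. (C | D | ~A) — C is true.
  5. (C | ~A) — C is true.
  6. (~A | ~E) — ~E is true.
  7. (~D | C) — C is true.
  8. (B | ~E | ~A) — B is true.
  9. (B | ~A) — B is true.
  10. (~A | ~C) — ~A is true.
  11. (E | C | ~A) — C is true.
  12. (A | C | ~D) — C is true.
  13. (B | D) — B is true.
  14. (D | ~E) — ~E is true.
  15. (~D | ~C | B) — B is true.
  16. (~E | B) — B is true.
  17. (C | A) — C is true.
  18. (~C | ~E | ~B) — ~E is true.

A=F  B=T  C=T  D=T  E=F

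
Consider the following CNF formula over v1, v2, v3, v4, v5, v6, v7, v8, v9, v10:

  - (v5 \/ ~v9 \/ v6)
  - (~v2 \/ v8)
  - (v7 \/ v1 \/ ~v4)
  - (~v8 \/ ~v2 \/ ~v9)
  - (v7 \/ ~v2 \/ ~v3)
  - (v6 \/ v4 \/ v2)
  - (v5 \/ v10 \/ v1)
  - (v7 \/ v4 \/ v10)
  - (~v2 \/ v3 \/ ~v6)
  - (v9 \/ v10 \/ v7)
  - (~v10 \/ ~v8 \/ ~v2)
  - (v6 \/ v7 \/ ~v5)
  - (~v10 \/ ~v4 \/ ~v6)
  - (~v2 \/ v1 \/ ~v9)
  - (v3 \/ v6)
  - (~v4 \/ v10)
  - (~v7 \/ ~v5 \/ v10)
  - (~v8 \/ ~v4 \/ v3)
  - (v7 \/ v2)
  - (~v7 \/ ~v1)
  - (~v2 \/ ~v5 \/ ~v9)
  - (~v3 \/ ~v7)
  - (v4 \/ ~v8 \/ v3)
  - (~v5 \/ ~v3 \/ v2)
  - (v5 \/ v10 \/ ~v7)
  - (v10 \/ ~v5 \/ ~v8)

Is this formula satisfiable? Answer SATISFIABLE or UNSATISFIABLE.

SATISFIABLE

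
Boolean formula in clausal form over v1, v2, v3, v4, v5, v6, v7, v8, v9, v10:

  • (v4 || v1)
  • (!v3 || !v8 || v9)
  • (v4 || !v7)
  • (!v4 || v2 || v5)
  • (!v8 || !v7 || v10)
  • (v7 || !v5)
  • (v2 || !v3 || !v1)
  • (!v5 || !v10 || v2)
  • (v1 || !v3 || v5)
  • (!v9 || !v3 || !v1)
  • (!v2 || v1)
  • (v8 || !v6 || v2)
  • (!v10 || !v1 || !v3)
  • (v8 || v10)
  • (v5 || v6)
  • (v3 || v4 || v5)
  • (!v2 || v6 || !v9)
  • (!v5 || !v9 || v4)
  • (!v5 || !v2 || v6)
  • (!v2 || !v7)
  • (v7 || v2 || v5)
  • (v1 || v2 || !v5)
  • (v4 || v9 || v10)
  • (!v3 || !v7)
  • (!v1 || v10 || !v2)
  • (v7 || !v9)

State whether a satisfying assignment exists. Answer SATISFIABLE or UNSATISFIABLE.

SATISFIABLE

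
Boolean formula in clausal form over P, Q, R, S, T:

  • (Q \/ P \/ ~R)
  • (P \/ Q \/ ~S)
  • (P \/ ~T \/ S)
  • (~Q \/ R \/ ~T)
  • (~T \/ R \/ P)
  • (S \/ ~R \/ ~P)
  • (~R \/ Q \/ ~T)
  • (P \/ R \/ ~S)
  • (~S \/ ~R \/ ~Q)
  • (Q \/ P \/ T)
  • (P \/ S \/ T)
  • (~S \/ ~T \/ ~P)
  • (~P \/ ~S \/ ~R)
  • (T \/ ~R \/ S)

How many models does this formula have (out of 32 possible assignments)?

5

The models are:
  P=1 Q=0 R=0 S=0 T=0
  P=1 Q=0 R=0 S=0 T=1
  P=1 Q=0 R=0 S=1 T=0
  P=1 Q=1 R=0 S=0 T=0
  P=1 Q=1 R=0 S=1 T=0
Count: 5.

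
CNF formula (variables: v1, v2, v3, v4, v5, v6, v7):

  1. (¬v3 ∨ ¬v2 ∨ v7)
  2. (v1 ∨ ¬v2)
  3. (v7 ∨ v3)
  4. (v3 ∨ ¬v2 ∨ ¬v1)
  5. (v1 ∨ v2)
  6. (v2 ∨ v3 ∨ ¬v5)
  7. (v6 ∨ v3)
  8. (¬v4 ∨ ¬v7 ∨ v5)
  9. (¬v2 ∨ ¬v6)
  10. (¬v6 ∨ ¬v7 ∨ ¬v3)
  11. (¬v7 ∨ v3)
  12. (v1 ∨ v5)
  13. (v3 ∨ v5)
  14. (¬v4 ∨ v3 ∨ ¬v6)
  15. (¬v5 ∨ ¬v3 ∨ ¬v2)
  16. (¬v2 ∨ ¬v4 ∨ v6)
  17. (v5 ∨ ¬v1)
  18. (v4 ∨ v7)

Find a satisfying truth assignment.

Try v1 = True.
  then v5 is forced to True.
Try v2 = False.
  then v3 is forced to True.
The remaining clauses are satisfied by v4 = True, v6 = False, v7 = False.
Every clause has at least one true literal under this assignment.

v1=T, v2=F, v3=T, v4=T, v5=T, v6=F, v7=F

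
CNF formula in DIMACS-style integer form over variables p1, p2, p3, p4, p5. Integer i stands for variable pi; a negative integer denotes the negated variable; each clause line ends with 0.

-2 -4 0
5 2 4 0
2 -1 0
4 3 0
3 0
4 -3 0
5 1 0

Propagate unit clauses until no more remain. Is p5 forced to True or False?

(p3) is a unit clause: p3 = True.
(p4 | ~p3) with p3 = True leaves only p4, so p4 = True.
(~p2 | ~p4) with p4 = True leaves only ~p2, so p2 = False.
(p2 | ~p1): since p2 = False, the clause reduces to (~p1). p1 = False.
(p1 | p5) with p1 = False leaves only p5, so p5 = True.

True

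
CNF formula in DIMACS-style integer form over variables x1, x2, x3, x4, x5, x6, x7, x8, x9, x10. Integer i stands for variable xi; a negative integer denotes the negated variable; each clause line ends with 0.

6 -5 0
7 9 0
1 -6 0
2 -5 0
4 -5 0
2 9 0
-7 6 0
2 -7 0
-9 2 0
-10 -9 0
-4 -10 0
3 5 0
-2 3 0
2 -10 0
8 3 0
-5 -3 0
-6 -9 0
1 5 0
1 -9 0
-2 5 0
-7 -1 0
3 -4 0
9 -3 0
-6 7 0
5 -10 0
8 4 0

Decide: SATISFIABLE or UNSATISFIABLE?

UNSATISFIABLE

x5 = True:
  propagation gives x6=True, x1=True, x2=True, x4=True; an empty clause results — contradiction.
x5 = False:
  propagation gives x3=True, x1=True, x2=False, x9=True; an empty clause results — contradiction.
Every branch closes, so no satisfying assignment exists.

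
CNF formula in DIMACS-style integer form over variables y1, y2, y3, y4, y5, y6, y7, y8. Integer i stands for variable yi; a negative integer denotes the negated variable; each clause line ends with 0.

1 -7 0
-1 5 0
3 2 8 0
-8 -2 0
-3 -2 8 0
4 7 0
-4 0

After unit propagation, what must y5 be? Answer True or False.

(~y4) stands alone — y4 = False.
From (y4 \/ y7) and y4 = False: y7 = True.
From (~y7 \/ y1) and y7 = True: y1 = True.
(~y1 \/ y5): since y1 = True, the clause reduces to (y5). y5 = True.

True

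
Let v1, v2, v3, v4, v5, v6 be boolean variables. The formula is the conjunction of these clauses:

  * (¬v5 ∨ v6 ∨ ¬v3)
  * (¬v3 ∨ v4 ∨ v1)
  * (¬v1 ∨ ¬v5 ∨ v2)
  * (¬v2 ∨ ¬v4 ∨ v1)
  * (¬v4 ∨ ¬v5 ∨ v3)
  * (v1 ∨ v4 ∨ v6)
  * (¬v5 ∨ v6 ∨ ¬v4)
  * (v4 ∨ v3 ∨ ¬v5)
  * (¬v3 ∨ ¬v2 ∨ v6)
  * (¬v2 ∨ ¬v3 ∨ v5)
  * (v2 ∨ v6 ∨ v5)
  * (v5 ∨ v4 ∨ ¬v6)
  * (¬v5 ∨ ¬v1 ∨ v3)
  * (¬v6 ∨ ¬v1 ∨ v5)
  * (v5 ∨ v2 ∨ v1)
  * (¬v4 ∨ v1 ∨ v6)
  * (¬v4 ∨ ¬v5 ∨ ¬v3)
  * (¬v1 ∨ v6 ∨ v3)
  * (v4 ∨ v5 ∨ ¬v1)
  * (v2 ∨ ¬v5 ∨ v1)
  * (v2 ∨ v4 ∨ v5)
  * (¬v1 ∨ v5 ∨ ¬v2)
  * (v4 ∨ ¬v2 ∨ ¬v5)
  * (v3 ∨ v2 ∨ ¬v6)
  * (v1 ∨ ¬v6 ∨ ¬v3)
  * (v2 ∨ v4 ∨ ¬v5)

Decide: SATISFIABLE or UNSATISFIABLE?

v5 = True:
  v3 = True:
    propagation gives v6=True, v4=False, v1=True, v2=True; an empty clause results — contradiction.
  v3 = False:
    propagation gives v4=False; an empty clause results — contradiction.
v5 = False:
  v1 = True:
    propagation gives v6=False, v2=True; an empty clause results — contradiction.
  v1 = False:
    propagation gives v2=True, v4=False, v3=False, v6=True; an empty clause results — contradiction.
Every branch closes, so no satisfying assignment exists.

UNSATISFIABLE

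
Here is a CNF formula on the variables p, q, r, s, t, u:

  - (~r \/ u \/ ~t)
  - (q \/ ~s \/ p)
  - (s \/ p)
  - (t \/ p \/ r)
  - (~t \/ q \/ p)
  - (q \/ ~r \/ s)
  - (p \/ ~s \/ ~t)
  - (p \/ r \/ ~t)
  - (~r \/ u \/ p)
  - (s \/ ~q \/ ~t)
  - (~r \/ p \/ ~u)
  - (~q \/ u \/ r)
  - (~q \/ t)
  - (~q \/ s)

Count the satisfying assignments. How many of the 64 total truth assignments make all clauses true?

13

Split on p, then q.
  p=T, q=T: remaining (r,s,t,u) ∈ {(F,T,T,T); (T,T,T,T)} — 2.
  p=T, q=F: 11 of the 16 assignments to (r,s,t,u) work.
  p=F, q=T: a clause becomes empty — 0.
  p=F, q=F: a clause becomes empty — 0.
Total: 2 + 11 + 0 + 0 = 13.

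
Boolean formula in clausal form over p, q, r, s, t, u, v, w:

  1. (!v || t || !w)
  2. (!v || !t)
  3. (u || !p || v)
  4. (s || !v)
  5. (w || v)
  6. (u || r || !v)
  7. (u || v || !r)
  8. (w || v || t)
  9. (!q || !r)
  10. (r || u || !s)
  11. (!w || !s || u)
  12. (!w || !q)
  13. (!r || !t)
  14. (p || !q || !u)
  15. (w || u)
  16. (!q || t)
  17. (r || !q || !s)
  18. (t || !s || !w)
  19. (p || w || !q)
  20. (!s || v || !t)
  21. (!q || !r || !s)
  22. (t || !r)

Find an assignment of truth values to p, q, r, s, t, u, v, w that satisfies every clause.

p=0  q=0  r=0  s=0  t=1  u=1  v=0  w=1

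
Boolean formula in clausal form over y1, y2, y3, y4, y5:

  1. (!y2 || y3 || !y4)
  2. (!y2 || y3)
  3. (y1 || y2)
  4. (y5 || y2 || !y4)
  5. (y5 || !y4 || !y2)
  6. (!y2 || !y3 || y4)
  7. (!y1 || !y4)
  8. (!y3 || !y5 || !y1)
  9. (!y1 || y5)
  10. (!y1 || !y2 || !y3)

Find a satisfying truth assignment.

Try y1 = False.
  then y2 is forced to True.
  then y3 is forced to True.
  then y4 is forced to True.
  then y5 is forced to True.

y1 = False  y2 = True  y3 = True  y4 = True  y5 = True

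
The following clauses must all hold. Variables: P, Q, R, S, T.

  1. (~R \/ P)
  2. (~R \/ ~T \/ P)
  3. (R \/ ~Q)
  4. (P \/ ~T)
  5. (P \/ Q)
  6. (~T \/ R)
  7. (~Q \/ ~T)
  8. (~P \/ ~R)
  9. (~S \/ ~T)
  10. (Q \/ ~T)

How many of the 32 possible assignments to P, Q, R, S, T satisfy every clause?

2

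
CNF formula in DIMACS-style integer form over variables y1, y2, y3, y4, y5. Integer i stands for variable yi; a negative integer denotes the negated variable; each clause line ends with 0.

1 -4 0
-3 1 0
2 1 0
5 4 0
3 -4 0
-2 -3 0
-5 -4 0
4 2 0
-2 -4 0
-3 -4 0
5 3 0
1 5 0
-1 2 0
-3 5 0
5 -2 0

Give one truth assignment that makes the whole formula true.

y1=F, y2=T, y3=F, y4=F, y5=T

Try y1 = False.
  then y4 is forced to False.
  then y3 is forced to False.
  then y2 is forced to True.
  then y5 is forced to True.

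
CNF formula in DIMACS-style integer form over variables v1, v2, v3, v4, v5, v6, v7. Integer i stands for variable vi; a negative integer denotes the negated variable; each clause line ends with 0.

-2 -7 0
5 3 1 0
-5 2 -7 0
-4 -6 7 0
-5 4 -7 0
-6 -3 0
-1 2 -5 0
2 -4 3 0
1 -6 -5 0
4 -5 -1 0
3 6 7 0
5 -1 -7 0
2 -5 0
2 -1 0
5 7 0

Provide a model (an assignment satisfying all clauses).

v1=False, v2=True, v3=True, v4=True, v5=True, v6=False, v7=False

Try v1 = False.
Try v2 = True.
  then v7 is forced to False.
  then v5 is forced to True.
  then v6 is forced to False.
  then v3 is forced to True.
v4 is now unconstrained; take v4 = True.
Every clause has at least one true literal under this assignment.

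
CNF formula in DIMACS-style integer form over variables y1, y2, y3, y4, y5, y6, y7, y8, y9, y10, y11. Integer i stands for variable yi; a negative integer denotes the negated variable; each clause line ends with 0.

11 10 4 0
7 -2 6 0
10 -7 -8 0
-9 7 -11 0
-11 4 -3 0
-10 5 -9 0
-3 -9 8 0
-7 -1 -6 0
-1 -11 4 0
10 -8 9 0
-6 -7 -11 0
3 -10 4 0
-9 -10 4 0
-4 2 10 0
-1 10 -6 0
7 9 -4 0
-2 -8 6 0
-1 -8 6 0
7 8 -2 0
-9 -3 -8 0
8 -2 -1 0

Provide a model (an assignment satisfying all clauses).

Pure literal: y1 appears only negated; assign y1 = False.
Try y2 = False.
Set y3 = True and propagate.
The remaining clauses are satisfied by y4 = True, y5 = False, y6 = False, y7 = True, y8 = True, y9 = False, y10 = True, y11 = True.
Check each clause:
  1. (y11 OR y4 OR y10) — y10 is true.
  2. (y6 OR NOT y2 OR y7) — y7 is true.
  3. (y10 OR NOT y7 OR NOT y8) — y10 is true.
  4. (y7 OR NOT y9 OR NOT y11) — y7 is true.
  5. (NOT y11 OR y4 OR NOT y3) — y4 is true.
  6. (NOT y10 OR y5 OR NOT y9) — NOT y9 is true.
  7. (NOT y3 OR y8 OR NOT y9) — y8 is true.
  8. (NOT y7 OR NOT y6 OR NOT y1) — NOT y6 is true.
  9. (NOT y1 OR y4 OR NOT y11) — y4 is true.
  10. (y10 OR NOT y8 OR y9) — y10 is true.
  11. (NOT y11 OR NOT y6 OR NOT y7) — NOT y6 is true.
  12. (y4 OR NOT y10 OR y3) — y3 is true.
  13. (NOT y9 OR y4 OR NOT y10) — y4 is true.
  14. (y10 OR NOT y4 OR y2) — y10 is true.
  15. (NOT y1 OR NOT y6 OR y10) — y10 is true.
  16. (NOT y4 OR y9 OR y7) — y7 is true.
  17. (NOT y2 OR y6 OR NOT y8) — NOT y2 is true.
  18. (y6 OR NOT y8 OR NOT y1) — NOT y1 is true.
  19. (y8 OR NOT y2 OR y7) — y8 is true.
  20. (NOT y9 OR NOT y8 OR NOT y3) — NOT y9 is true.
  21. (NOT y2 OR y8 OR NOT y1) — y8 is true.

y1=False  y2=False  y3=True  y4=True  y5=False  y6=False  y7=True  y8=True  y9=False  y10=True  y11=True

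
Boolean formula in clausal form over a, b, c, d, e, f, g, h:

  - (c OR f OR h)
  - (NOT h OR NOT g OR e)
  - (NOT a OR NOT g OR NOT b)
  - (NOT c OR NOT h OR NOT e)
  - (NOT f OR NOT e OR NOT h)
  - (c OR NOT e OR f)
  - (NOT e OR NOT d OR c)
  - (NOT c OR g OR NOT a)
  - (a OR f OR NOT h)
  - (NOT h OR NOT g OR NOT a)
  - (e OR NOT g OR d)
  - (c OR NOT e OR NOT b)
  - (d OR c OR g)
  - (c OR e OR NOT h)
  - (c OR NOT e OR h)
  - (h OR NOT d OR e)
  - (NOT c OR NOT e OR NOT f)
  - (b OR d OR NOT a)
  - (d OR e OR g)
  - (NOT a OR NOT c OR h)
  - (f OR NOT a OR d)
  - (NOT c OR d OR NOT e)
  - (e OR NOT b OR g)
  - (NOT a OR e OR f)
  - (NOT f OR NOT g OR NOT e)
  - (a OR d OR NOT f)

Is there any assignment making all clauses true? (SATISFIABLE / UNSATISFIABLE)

SATISFIABLE

Try a = False.
The remaining clauses are satisfied by b = True, c = True, d = True, e = True, f = False, g = False, h = False.
So a=F, b=T, c=T, d=T, e=T, f=F, g=F, h=F is a satisfying assignment.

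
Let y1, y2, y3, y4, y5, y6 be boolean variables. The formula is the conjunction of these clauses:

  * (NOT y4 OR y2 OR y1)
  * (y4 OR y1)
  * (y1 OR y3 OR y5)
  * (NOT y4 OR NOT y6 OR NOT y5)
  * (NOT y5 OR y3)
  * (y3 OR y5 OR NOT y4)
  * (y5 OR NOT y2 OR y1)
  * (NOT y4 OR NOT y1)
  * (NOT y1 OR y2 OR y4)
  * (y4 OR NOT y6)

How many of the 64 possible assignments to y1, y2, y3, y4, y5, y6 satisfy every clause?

4

Satisfying assignments:
  y1=F y2=T y3=T y4=T y5=T y6=F
  y1=T y2=T y3=F y4=F y5=F y6=F
  y1=T y2=T y3=T y4=F y5=F y6=F
  y1=T y2=T y3=T y4=F y5=T y6=F
Count: 4.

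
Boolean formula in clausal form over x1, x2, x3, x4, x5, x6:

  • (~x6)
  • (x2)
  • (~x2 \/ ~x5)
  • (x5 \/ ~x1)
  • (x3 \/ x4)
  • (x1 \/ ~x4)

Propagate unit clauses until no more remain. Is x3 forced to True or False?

Unit clause (~x6) sets x6 = False.
(x2) is a unit clause: x2 = True.
From (~x5 \/ ~x2) and x2 = True: x5 = False.
From (x5 \/ ~x1) and x5 = False: x1 = False.
(~x4 \/ x1) with x1 = False leaves only ~x4, so x4 = False.
(x4 \/ x3): since x4 = False, the clause reduces to (x3). x3 = True.

True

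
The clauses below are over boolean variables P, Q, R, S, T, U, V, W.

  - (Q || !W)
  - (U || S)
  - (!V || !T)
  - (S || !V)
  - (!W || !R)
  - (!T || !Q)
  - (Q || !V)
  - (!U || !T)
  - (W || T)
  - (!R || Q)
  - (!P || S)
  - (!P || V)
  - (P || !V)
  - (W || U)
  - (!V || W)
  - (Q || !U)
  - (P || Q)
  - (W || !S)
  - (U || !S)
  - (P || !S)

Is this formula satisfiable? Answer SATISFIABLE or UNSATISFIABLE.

Pure literal: R appears only negated; assign R = False.
Branch on P: take P = False.
  then V is forced to False.
  then Q is forced to True.
  then T is forced to False.
  then W is forced to True.
  then S is forced to False.
  then U is forced to True.
So P=F, Q=T, R=F, S=F, T=F, U=T, V=F, W=T is a satisfying assignment.

SATISFIABLE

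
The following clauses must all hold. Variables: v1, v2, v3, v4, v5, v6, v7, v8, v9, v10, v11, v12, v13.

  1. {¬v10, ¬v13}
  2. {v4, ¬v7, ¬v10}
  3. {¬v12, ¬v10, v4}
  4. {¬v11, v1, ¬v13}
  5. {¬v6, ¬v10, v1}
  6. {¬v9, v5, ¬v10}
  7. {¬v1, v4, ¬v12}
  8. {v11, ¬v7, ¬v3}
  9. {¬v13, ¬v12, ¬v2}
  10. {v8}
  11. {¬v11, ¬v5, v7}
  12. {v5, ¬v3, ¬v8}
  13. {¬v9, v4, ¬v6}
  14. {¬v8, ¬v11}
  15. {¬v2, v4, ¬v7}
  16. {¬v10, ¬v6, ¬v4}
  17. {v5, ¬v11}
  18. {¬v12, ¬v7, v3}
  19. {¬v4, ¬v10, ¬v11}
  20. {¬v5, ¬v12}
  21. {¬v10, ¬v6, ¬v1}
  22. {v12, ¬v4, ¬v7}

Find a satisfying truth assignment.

v1 = 0  v2 = 1  v3 = 1  v4 = 1  v5 = 1  v6 = 1  v7 = 0  v8 = 1  v9 = 0  v10 = 0  v11 = 0  v12 = 0  v13 = 1

Check each clause:
  1. {¬v10, ¬v13} — ¬v10 is true.
  2. {v4, ¬v10, ¬v7} — ¬v7 is true.
  3. {¬v10, ¬v12, v4} — v4 is true.
  4. {¬v13, v1, ¬v11} — ¬v11 is true.
  5. {¬v6, ¬v10, v1} — ¬v10 is true.
  6. {v5, ¬v10, ¬v9} — v5 is true.
  7. {¬v1, ¬v12, v4} — v4 is true.
  8. {¬v7, ¬v3, v11} — ¬v7 is true.
  9. {¬v2, ¬v13, ¬v12} — ¬v12 is true.
  10. {v8} — v8 is true.
  11. {v7, ¬v11, ¬v5} — ¬v11 is true.
  12. {¬v3, v5, ¬v8} — v5 is true.
  13. {¬v9, ¬v6, v4} — v4 is true.
  14. {¬v11, ¬v8} — ¬v11 is true.
  15. {v4, ¬v7, ¬v2} — ¬v7 is true.
  16. {¬v6, ¬v10, ¬v4} — ¬v10 is true.
  17. {¬v11, v5} — ¬v11 is true.
  18. {¬v7, v3, ¬v12} — ¬v7 is true.
  19. {¬v11, ¬v4, ¬v10} — ¬v11 is true.
  20. {¬v12, ¬v5} — ¬v12 is true.
  21. {¬v6, ¬v1, ¬v10} — ¬v1 is true.
  22. {¬v7, ¬v4, v12} — ¬v7 is true.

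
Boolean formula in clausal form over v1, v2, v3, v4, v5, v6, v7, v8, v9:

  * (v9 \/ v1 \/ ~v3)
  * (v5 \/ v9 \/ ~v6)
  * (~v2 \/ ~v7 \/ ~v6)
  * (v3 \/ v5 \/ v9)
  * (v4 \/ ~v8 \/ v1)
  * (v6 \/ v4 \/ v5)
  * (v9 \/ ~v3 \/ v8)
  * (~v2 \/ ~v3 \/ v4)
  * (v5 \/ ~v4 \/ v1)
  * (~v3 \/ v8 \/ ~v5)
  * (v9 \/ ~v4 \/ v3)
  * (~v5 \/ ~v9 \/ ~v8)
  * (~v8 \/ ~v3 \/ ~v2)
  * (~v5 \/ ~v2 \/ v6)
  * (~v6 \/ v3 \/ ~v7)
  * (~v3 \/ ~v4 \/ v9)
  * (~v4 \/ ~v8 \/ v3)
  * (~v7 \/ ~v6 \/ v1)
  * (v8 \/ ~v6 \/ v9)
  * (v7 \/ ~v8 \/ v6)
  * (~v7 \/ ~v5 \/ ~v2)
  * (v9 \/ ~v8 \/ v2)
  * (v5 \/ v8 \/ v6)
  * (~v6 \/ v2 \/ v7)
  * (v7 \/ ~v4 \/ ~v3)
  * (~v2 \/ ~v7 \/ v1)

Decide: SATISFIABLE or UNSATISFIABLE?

SATISFIABLE

v1 occurs only positively in the remaining clauses — set v1 = True.
Set v2 = False and propagate.
For the remaining variables, v3 = False, v4 = True, v5 = True, v6 = False, v7 = False, v8 = False, v9 = True works.
Every clause has at least one true literal under this assignment.
So v1=True, v2=False, v3=False, v4=True, v5=True, v6=False, v7=False, v8=False, v9=True is a satisfying assignment.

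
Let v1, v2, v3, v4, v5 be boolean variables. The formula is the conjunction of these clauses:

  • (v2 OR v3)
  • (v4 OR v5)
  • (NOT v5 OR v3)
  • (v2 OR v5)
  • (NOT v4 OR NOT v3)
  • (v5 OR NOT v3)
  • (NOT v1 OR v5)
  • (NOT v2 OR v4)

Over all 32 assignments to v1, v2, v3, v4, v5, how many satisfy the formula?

3

Satisfying assignments:
  v1=0 v2=0 v3=1 v4=0 v5=1
  v1=0 v2=1 v3=0 v4=1 v5=0
  v1=1 v2=0 v3=1 v4=0 v5=1
Count: 3.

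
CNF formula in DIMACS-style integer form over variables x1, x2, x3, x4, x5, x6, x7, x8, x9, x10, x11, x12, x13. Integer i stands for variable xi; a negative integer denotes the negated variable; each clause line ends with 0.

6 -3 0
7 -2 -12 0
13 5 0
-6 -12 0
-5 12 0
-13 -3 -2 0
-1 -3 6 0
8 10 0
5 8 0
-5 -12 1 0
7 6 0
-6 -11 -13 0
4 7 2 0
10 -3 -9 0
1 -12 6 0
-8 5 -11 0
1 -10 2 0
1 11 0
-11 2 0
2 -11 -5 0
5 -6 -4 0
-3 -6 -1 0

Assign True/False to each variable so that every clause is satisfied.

x3 occurs only negated in the remaining clauses — set x3 = False.
Pure literal: x7 appears only positively; assign x7 = True.
Set x1 = True and propagate.
Try x2 = True.
The remaining clauses are satisfied by x4 = False, x5 = True, x6 = False, x8 = True, x9 = True, x10 = False, x11 = True, x12 = True, x13 = True.
Every clause has at least one true literal under this assignment.

x1=True, x2=True, x3=False, x4=False, x5=True, x6=False, x7=True, x8=True, x9=True, x10=False, x11=True, x12=True, x13=True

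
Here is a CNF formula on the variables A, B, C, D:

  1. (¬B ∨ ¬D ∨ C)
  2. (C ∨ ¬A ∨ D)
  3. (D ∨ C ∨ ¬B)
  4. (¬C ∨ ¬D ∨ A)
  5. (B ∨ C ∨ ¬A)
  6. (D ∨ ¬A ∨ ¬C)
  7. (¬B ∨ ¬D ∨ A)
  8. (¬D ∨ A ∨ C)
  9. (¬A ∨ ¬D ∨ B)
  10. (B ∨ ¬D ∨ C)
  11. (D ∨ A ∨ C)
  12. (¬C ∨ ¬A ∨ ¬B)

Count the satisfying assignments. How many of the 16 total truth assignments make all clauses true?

2

The models are:
  A=0 B=0 C=1 D=0
  A=0 B=1 C=1 D=0
Count: 2.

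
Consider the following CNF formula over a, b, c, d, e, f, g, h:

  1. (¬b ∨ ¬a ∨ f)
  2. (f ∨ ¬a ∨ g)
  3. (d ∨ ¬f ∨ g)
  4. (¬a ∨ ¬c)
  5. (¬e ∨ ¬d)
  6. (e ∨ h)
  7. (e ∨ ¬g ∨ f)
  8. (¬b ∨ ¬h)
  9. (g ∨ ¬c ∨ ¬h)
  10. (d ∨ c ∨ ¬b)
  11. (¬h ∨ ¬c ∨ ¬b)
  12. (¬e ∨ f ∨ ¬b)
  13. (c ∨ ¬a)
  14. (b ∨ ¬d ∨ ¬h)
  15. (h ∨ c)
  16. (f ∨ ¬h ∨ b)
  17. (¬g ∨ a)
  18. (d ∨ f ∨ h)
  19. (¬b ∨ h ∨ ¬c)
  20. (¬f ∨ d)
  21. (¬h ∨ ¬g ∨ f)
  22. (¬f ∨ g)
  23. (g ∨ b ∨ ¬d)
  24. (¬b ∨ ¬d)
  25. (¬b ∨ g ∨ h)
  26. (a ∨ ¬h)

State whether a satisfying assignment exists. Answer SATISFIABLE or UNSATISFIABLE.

UNSATISFIABLE

h = True:
  propagation gives b=False, d=False, f=True; an empty clause results — contradiction.
h = False:
  propagation gives e=True, d=False, c=True, a=False; an empty clause results — contradiction.
Every branch closes, so no satisfying assignment exists.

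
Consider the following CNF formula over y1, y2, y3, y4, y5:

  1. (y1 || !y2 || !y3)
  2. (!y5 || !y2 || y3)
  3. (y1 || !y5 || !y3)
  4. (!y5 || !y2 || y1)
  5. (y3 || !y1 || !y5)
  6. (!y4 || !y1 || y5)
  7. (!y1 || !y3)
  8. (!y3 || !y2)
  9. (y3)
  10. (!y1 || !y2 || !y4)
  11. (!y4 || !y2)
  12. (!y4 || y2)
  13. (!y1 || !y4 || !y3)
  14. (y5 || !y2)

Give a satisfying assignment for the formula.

y1 = False, y2 = False, y3 = True, y4 = False, y5 = False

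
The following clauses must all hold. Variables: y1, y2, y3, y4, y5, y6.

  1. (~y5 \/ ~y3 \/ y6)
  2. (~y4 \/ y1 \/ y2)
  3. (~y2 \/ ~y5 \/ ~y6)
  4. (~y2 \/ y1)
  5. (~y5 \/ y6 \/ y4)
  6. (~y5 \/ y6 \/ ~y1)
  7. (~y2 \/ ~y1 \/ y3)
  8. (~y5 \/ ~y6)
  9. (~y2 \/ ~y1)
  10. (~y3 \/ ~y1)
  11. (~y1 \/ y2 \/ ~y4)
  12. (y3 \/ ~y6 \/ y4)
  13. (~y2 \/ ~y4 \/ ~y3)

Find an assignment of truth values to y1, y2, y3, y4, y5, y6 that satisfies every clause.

y1=F  y2=F  y3=T  y4=F  y5=F  y6=T

Check each clause:
  1. (y6 \/ ~y5 \/ ~y3) — ~y5 is true.
  2. (y2 \/ y1 \/ ~y4) — ~y4 is true.
  3. (~y2 \/ ~y5 \/ ~y6) — ~y5 is true.
  4. (~y2 \/ y1) — ~y2 is true.
  5. (y4 \/ ~y5 \/ y6) — ~y5 is true.
  6. (~y1 \/ ~y5 \/ y6) — ~y5 is true.
  7. (y3 \/ ~y2 \/ ~y1) — y3 is true.
  8. (~y5 \/ ~y6) — ~y5 is true.
  9. (~y1 \/ ~y2) — ~y2 is true.
  10. (~y1 \/ ~y3) — ~y1 is true.
  11. (y2 \/ ~y4 \/ ~y1) — ~y4 is true.
  12. (~y6 \/ y4 \/ y3) — y3 is true.
  13. (~y4 \/ ~y2 \/ ~y3) — ~y4 is true.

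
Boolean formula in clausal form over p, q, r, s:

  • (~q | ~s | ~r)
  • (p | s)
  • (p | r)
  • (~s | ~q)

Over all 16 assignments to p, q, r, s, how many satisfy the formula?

7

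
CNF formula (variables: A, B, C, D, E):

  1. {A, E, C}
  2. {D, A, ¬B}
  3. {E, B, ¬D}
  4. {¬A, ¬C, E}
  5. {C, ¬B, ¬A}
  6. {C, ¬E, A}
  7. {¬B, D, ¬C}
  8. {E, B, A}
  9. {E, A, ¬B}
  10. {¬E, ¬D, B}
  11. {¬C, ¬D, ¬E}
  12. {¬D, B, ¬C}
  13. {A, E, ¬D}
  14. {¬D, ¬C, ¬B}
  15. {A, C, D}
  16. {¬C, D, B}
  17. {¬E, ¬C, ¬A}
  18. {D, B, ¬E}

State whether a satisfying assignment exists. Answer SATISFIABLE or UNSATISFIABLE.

SATISFIABLE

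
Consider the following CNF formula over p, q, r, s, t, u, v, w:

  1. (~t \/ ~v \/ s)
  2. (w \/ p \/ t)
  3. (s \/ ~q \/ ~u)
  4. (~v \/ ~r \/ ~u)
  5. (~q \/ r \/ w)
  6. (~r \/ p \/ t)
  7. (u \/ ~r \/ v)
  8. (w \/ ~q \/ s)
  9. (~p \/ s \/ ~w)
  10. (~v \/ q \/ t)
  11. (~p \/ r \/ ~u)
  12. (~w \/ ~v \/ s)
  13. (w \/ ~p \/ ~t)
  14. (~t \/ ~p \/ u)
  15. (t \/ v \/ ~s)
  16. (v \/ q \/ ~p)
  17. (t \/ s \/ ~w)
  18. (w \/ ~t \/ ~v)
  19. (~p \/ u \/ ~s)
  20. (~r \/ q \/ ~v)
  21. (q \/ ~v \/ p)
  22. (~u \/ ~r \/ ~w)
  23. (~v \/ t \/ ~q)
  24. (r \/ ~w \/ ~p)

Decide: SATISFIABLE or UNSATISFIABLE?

SATISFIABLE

Set p = False and propagate.
The remaining clauses are satisfied by q = False, r = False, s = False, t = True, u = False, v = False, w = False.
So p = F, q = F, r = F, s = F, t = T, u = F, v = F, w = F is a satisfying assignment.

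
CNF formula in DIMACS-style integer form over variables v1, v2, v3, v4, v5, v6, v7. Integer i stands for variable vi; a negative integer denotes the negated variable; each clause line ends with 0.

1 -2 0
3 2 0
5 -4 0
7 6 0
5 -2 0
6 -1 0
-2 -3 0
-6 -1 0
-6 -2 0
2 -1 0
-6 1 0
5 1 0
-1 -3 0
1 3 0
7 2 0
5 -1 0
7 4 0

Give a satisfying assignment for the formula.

v5 occurs only positively in the remaining clauses — set v5 = True.
Pure literal: v7 appears only positively; assign v7 = True.
Set v1 = False and propagate.
  then v2 is forced to False.
  then v3 is forced to True.
  then v6 is forced to False.
v4 is now unconstrained; take v4 = True.
Every clause has at least one true literal under this assignment.
Check each clause:
  1. (NOT v2 OR v1) — NOT v2 is true.
  2. (v3 OR v2) — v3 is true.
  3. (v5 OR NOT v4) — v5 is true.
  4. (v6 OR v7) — v7 is true.
  5. (v5 OR NOT v2) — v5 is true.
  6. (v6 OR NOT v1) — NOT v1 is true.
  7. (NOT v2 OR NOT v3) — NOT v2 is true.
  8. (NOT v1 OR NOT v6) — NOT v6 is true.
  9. (NOT v2 OR NOT v6) — NOT v6 is true.
  10. (NOT v1 OR v2) — NOT v1 is true.
  11. (v1 OR NOT v6) — NOT v6 is true.
  12. (v1 OR v5) — v5 is true.
  13. (NOT v1 OR NOT v3) — NOT v1 is true.
  14. (v3 OR v1) — v3 is true.
  15. (v7 OR v2) — v7 is true.
  16. (v5 OR NOT v1) — v5 is true.
  17. (v7 OR v4) — v4 is true.

v1=False, v2=False, v3=True, v4=True, v5=True, v6=False, v7=True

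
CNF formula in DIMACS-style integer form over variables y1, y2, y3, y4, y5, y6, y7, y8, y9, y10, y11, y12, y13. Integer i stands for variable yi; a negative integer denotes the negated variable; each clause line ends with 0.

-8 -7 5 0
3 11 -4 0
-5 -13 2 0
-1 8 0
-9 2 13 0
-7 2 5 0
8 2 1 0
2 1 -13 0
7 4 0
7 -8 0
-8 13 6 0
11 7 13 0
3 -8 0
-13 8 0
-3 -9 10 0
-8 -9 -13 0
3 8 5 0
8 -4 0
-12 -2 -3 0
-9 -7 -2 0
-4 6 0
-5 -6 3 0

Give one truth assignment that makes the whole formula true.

y1=F, y2=T, y3=T, y4=F, y5=T, y6=T, y7=T, y8=T, y9=F, y10=F, y11=T, y12=F, y13=T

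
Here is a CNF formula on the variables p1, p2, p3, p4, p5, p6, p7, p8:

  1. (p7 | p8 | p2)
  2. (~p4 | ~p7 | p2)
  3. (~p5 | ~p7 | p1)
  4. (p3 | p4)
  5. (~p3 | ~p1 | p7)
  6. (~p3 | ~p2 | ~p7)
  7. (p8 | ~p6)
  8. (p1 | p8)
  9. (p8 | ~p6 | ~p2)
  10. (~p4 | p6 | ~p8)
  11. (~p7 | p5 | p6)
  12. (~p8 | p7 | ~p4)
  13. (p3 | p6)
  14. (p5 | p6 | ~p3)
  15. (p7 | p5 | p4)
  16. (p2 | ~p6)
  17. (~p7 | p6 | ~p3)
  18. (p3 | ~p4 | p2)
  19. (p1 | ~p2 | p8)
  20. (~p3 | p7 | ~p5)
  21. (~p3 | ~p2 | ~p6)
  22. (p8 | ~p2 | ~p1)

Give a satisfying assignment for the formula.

p1 = True  p2 = True  p3 = False  p4 = True  p5 = True  p6 = True  p7 = True  p8 = True

Branch on p1: take p1 = True.
The remaining clauses are satisfied by p2 = True, p3 = False, p4 = True, p5 = True, p6 = True, p7 = True, p8 = True.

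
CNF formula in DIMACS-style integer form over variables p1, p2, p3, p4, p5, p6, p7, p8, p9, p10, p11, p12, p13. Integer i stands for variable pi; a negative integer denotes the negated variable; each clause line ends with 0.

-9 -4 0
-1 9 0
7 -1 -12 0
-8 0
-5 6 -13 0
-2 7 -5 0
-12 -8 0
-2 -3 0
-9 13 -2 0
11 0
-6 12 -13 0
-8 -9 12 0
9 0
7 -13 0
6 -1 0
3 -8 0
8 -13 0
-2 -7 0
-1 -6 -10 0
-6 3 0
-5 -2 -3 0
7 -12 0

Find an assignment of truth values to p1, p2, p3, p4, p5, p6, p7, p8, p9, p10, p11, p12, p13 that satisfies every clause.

Unit propagation: (~p8) forces p8 = False.
(p11) is a unit clause, so p11 = True.
Unit propagation: (p9) forces p9 = True.
(~p4) is a unit clause, so p4 = False.
The clause (~p13) is unit: p13 must be False.
Unit propagation: (~p2) forces p2 = False.
Pure literal: p3 appears only positively; assign p3 = True.
p10 occurs only negated in the remaining clauses — set p10 = False.
Branch on p1: take p1 = True.
  then p6 is forced to True.
Set p7 = False and propagate.
  then p12 is forced to False.
p5 is now unconstrained; take p5 = False.
Check each clause:
  1. (~p9 | ~p4) — ~p4 is true.
  2. (p9 | ~p1) — p9 is true.
  3. (~p1 | p7 | ~p12) — ~p12 is true.
  4. (~p8) — ~p8 is true.
  5. (p6 | ~p13 | ~p5) — ~p13 is true.
  6. (p7 | ~p2 | ~p5) — ~p5 is true.
  7. (~p12 | ~p8) — ~p8 is true.
  8. (~p3 | ~p2) — ~p2 is true.
  9. (~p9 | p13 | ~p2) — ~p2 is true.
  10. (p11) — p11 is true.
  11. (p12 | ~p6 | ~p13) — ~p13 is true.
  12. (~p9 | ~p8 | p12) — ~p8 is true.
  13. (p9) — p9 is true.
  14. (p7 | ~p13) — ~p13 is true.
  15. (p6 | ~p1) — p6 is true.
  16. (~p8 | p3) — ~p8 is true.
  17. (~p13 | p8) — ~p13 is true.
  18. (~p7 | ~p2) — ~p7 is true.
  19. (~p10 | ~p6 | ~p1) — ~p10 is true.
  20. (p3 | ~p6) — p3 is true.
  21. (~p3 | ~p2 | ~p5) — ~p5 is true.
  22. (~p12 | p7) — ~p12 is true.

p1 = T, p2 = F, p3 = T, p4 = F, p5 = F, p6 = T, p7 = F, p8 = F, p9 = T, p10 = F, p11 = T, p12 = F, p13 = F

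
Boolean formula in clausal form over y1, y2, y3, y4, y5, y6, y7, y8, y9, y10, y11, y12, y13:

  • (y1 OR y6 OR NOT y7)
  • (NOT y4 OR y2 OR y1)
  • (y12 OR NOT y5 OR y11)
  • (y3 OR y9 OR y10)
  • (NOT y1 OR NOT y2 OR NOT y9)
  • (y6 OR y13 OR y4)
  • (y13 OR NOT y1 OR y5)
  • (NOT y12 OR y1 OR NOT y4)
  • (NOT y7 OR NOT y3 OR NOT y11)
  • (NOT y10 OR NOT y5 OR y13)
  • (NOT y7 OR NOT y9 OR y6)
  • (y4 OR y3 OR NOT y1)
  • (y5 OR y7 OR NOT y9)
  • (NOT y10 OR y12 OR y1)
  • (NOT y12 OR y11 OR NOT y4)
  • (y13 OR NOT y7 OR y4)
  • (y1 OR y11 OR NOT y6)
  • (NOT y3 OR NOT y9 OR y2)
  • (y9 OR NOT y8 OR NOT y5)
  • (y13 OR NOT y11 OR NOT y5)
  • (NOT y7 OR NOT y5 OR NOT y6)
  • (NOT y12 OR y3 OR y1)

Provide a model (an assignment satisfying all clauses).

y1=T, y2=F, y3=F, y4=T, y5=F, y6=F, y7=T, y8=F, y9=F, y10=T, y11=F, y12=F, y13=T

Pure literal: y8 appears only negated; assign y8 = False.
y13 occurs only positively in the remaining clauses — set y13 = True.
Try y1 = True.
Try y2 = False.
Branch on y3: take y3 = False.
  then y4 is forced to True.
The remaining clauses are satisfied by y5 = False, y6 = False, y7 = True, y9 = False, y10 = True, y11 = False, y12 = False.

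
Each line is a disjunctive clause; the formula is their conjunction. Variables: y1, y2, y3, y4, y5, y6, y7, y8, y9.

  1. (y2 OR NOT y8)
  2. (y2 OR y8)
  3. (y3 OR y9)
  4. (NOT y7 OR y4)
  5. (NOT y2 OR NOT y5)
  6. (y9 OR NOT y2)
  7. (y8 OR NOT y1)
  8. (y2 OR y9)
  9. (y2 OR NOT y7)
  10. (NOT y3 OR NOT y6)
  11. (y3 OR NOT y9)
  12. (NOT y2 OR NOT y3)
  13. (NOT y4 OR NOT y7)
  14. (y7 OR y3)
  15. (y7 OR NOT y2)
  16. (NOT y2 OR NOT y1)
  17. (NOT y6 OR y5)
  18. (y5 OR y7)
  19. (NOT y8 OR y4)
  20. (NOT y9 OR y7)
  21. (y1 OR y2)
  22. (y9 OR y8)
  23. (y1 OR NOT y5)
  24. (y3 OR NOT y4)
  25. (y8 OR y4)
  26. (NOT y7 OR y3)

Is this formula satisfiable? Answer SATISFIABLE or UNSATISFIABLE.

y2 = True:
  propagation gives y5=False, y9=True, y3=True; an empty clause results — contradiction.
y2 = False:
  propagation gives y8=False; an empty clause results — contradiction.
Every branch closes, so no satisfying assignment exists.

UNSATISFIABLE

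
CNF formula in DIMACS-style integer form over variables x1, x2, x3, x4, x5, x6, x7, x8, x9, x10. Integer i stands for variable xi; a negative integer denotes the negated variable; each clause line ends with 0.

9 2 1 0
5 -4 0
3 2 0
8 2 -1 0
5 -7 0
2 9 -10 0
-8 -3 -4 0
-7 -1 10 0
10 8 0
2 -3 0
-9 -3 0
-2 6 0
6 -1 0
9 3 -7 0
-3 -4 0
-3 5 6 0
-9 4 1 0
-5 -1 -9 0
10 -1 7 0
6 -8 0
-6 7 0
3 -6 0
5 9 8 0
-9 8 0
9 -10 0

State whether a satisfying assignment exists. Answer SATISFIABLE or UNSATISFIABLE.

Branch on x1: take x1 = False.
The remaining clauses are satisfied by x2 = True, x3 = True, x4 = False, x5 = True, x6 = True, x7 = True, x8 = True, x9 = False, x10 = False.
So x1=False, x2=True, x3=True, x4=False, x5=True, x6=True, x7=True, x8=True, x9=False, x10=False is a satisfying assignment.

SATISFIABLE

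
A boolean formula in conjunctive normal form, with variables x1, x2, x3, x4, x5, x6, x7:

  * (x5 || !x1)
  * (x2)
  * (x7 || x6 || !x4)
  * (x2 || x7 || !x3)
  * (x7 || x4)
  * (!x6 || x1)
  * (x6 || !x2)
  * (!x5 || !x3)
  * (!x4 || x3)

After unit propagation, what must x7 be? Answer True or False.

Unit clause (x2) sets x2 = True.
(x6 || !x2): since x2 = True, the clause reduces to (x6). x6 = True.
From (x1 || !x6) and x6 = True: x1 = True.
In (x5 || !x1), !x1 is now false; x5 must hold, so x5 = True.
(!x5 || !x3) with x5 = True leaves only !x3, so x3 = False.
In (!x4 || x3), x3 is now false; !x4 must hold, so x4 = False.
From (x4 || x7) and x4 = False: x7 = True.

True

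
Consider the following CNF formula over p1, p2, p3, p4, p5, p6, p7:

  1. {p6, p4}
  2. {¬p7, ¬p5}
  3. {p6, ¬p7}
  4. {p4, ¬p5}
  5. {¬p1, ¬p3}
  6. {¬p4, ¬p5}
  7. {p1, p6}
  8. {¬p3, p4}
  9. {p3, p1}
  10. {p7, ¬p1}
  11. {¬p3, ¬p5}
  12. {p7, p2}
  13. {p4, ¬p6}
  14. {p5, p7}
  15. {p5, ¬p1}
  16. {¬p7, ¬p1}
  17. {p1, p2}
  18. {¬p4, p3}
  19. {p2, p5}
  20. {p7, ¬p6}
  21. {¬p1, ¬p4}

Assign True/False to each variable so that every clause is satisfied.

p1=False, p2=True, p3=True, p4=True, p5=False, p6=True, p7=True

p2 occurs only positively in the remaining clauses — set p2 = True.
Branch on p1: take p1 = False.
  then p6 is forced to True.
  then p3 is forced to True.
  then p4 is forced to True.
  then p5 is forced to False.
  then p7 is forced to True.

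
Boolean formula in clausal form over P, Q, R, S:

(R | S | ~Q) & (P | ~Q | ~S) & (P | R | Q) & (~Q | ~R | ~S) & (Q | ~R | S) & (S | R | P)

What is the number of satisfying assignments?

Case analysis on Q and R:
  Q=1, R=1: remaining (P,S) ∈ {(0,0); (1,0)} — 2.
  Q=1, R=0: remaining (P,S) ∈ {(1,1)} — 1.
  Q=0, R=1: remaining (P,S) ∈ {(0,1); (1,1)} — 2.
  Q=0, R=0: remaining (P,S) ∈ {(1,0); (1,1)} — 2.
Total: 2 + 1 + 2 + 2 = 7.

7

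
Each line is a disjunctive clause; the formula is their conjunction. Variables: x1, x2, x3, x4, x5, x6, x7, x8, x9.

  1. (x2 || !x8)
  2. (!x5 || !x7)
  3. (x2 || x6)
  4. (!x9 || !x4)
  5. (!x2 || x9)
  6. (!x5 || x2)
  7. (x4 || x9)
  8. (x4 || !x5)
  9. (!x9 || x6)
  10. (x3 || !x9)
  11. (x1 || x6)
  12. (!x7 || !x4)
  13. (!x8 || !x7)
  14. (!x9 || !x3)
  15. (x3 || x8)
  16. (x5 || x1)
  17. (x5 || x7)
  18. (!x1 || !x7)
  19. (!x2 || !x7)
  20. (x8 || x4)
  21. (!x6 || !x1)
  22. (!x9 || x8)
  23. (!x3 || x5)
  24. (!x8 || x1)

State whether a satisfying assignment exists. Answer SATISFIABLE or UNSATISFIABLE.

x9 = True:
  propagation gives x4=False, x5=False, x6=True, x3=True; an empty clause results — contradiction.
x9 = False:
  propagation gives x2=False, x8=False, x6=True, x5=False; an empty clause results — contradiction.
Every branch closes, so no satisfying assignment exists.

UNSATISFIABLE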